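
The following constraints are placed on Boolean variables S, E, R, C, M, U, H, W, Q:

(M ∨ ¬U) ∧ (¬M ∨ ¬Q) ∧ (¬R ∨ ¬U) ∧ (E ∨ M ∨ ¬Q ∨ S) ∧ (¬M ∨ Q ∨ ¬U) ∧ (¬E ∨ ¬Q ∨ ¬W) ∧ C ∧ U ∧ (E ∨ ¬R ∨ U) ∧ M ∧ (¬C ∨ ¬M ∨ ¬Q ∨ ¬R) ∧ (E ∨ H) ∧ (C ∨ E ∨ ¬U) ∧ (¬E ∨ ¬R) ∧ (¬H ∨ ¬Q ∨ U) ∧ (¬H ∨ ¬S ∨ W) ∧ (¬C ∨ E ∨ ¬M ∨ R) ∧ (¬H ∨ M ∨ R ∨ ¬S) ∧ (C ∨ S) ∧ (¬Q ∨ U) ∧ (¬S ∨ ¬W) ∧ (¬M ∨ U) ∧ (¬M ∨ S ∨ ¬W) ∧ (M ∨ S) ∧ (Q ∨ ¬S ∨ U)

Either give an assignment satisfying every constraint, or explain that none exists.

Case M = True:
  (¬M ∨ ¬Q) forces Q = False.
  (¬M ∨ Q ∨ ¬U) forces U = False.
  Clause (U) is falsified — contradiction.
Case M = False:
  Clause (M) is falsified — contradiction.
Both cases fail, so the formula is unsatisfiable.

The formula is unsatisfiable.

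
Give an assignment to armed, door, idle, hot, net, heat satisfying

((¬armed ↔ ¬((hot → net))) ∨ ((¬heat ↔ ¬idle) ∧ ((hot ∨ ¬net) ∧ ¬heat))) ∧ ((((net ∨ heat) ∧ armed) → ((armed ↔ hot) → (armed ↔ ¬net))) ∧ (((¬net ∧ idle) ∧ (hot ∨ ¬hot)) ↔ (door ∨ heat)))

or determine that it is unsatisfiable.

armed=F, door=T, idle=T, hot=T, net=F, heat=T

  (¬armed ↔ ¬((hot → net))) ∨ ((¬heat ↔ ¬idle) ∧ ((hot ∨ ¬net) ∧ ¬heat)) = True
    ¬armed ↔ ¬((hot → net)) = True
      ¬armed = True
      ¬((hot → net)) = True
        hot → net = False
    (¬heat ↔ ¬idle) ∧ ((hot ∨ ¬net) ∧ ¬heat) = False
      ¬heat ↔ ¬idle = True
        ¬heat = False
        ¬idle = False
      (hot ∨ ¬net) ∧ ¬heat = False
        hot ∨ ¬net = True
          ¬net = True
        ¬heat = False
  (((net ∨ heat) ∧ armed) → ((armed ↔ hot) → (armed ↔ ¬net))) ∧ (((¬net ∧ idle) ∧ (hot ∨ ¬hot)) ↔ (door ∨ heat)) = True
    ((net ∨ heat) ∧ armed) → ((armed ↔ hot) → (armed ↔ ¬net)) = True
      (net ∨ heat) ∧ armed = False
        net ∨ heat = True
      (armed ↔ hot) → (armed ↔ ¬net) = True
        armed ↔ hot = False
        armed ↔ ¬net = False
          ¬net = True
    ((¬net ∧ idle) ∧ (hot ∨ ¬hot)) ↔ (door ∨ heat) = True
      (¬net ∧ idle) ∧ (hot ∨ ¬hot) = True
        ¬net ∧ idle = True
          ¬net = True
        hot ∨ ¬hot = True
          ¬hot = False
      door ∨ heat = True
Both conjuncts True, so the formula holds.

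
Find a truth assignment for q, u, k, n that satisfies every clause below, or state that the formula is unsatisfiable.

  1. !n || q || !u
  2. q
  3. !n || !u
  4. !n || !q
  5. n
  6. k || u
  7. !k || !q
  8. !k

Case q = True:
  (!n || !q) forces n = False.
  Clause (n) is falsified — contradiction.
Case q = False:
  Clause (q) is falsified — contradiction.
Both cases fail, so the formula is unsatisfiable.

No satisfying assignment exists.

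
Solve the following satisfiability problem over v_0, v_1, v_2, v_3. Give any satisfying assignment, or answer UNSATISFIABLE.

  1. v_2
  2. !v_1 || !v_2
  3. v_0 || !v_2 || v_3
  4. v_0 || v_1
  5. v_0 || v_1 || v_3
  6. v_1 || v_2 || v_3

Unit clause (v_2) forces v_2 = True.
In (!v_1 || !v_2) only !v_1 is left, so v_1 = False.
In (v_0 || v_1) only v_0 is left, so v_0 = True.
Set v_3 = False.
Check each clause:
  (v_2): v_2 holds.
  (!v_1 || !v_2): !v_1 holds.
  (v_0 || !v_2 || v_3): v_0 holds.
  (v_0 || v_1): v_0 holds.
  (v_0 || v_1 || v_3): v_0 holds.
  (v_1 || v_2 || v_3): v_2 holds.
All clauses satisfied.

v_0: True, v_1: False, v_2: True, v_3: False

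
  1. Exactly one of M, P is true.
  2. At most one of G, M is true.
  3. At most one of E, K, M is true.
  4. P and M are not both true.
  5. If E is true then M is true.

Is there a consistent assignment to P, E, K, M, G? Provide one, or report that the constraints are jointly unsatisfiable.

P = False, E = False, K = False, M = True, G = False

  (1) {M, P}: 1 true — exactly one ✓
  (2) {G, M}: 1 true — at most one ✓
  (3) {E, K, M}: 1 true — at most one ✓
  (4) P=F, M=T — not both ✓
  (5) E=F ⇒ M: vacuous ✓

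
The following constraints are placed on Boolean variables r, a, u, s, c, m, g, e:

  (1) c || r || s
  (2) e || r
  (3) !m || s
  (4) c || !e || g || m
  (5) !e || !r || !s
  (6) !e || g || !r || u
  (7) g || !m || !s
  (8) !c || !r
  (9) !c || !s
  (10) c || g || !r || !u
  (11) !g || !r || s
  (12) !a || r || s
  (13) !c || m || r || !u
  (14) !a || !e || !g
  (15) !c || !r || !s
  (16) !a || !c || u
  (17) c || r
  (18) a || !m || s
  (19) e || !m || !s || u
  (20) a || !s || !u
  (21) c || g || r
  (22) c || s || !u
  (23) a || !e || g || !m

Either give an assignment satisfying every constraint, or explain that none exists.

Set r = True.
  then (!c || !r) forces c = False.
Set a = True.
Set u = False.
Set s = True.
  then (!e || !r || !s) forces e = False.
  then (e || !m || !s || u) forces m = False.
Set g = True.
All clauses satisfied.

r=T, a=T, u=F, s=T, c=F, m=F, g=T, e=F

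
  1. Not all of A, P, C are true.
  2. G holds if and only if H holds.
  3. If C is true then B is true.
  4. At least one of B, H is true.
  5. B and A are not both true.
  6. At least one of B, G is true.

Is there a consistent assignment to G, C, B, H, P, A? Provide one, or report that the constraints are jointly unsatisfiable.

G = True; C = False; B = False; H = True; P = False; A = True

  (1) {A, P, C}: 1/3 true — not all ✓
  (2) G=T, H=T — same ✓
  (3) C=F ⇒ B: vacuous ✓
  (4) {B, H}: 1 true — at least one ✓
  (5) B=F, A=T — not both ✓
  (6) {B, G}: 1 true — at least one ✓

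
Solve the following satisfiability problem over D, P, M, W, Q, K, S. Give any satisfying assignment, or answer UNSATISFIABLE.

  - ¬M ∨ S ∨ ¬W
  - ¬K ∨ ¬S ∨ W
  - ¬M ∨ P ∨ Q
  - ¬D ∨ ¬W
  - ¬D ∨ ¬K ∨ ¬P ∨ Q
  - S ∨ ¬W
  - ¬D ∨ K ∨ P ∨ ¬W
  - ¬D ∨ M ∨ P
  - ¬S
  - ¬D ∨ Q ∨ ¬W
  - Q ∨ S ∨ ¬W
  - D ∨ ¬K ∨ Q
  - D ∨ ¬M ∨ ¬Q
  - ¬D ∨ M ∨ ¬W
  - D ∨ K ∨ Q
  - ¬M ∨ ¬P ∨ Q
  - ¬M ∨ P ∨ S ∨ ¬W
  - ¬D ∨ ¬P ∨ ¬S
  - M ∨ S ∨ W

D = True; P = False; M = True; W = False; Q = True; K = False; S = False

Unit clause (¬S) forces S = False.
In (S ∨ ¬W) only ¬W is left, so W = False.
In (M ∨ S ∨ W) only M is left, so M = True.
Set D = True.
Set P = False.
  then (¬M ∨ P ∨ Q) forces Q = True.
Set K = False.
All clauses satisfied.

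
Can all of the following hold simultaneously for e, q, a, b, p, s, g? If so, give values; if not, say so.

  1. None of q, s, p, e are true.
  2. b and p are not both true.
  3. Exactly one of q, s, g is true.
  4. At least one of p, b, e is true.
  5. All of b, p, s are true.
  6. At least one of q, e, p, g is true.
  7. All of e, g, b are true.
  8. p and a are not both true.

Case e = True:
  Constraint (1) is violated (e=T) — contradiction.
Case e = False:
  Constraint (7) is violated (e=F) — contradiction.
Both cases fail — unsatisfiable.

The formula is unsatisfiable.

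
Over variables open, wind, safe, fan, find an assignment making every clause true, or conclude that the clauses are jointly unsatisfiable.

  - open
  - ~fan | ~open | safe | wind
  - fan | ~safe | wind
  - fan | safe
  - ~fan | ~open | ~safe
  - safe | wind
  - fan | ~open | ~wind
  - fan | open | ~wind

open = True; wind = True; safe = False; fan = True

Unit clause (open) forces open = True.
Try wind = False:
  (safe | wind) forces safe = True.
  (fan | ~safe | wind) forces fan = True.
  clause (~fan | ~open | ~safe) is falsified — backtrack.
So wind = True.
  then (fan | ~open | ~wind) forces fan = True.
  then (~fan | ~open | ~safe) forces safe = False.
Check each clause:
  (open): open holds.
  (~fan | ~open | safe | wind): wind holds.
  (fan | ~safe | wind): fan holds.
  (fan | safe): fan holds.
  (~fan | ~open | ~safe): ~safe holds.
  (safe | wind): wind holds.
  (fan | ~open | ~wind): fan holds.
  (fan | open | ~wind): fan holds.
All clauses satisfied.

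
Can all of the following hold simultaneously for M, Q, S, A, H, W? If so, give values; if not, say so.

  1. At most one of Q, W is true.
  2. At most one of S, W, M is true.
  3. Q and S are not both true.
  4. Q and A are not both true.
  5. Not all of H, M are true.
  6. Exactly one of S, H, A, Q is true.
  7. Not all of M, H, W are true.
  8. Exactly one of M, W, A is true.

M=F, Q=F, S=F, A=T, H=F, W=F

  (1) {Q, W}: 0 true — at most one ✓
  (2) {S, W, M}: 0 true — at most one ✓
  (3) Q=F, S=F — not both ✓
  (4) Q=F, A=T — not both ✓
  (5) {H, M}: 0/2 true — not all ✓
  (6) {S, H, A, Q}: 1 true — exactly one ✓
  (7) {M, H, W}: 0/3 true — not all ✓
  (8) {M, W, A}: 1 true — exactly one ✓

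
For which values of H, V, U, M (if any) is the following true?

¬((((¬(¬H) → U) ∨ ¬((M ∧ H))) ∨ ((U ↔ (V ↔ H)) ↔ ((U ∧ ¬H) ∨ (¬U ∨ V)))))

H = True, V = True, U = False, M = True

  ¬((((¬(¬H) → U) ∨ ¬((M ∧ H))) ∨ ((U ↔ (V ↔ H)) ↔ ((U ∧ ¬H) ∨ (¬U ∨ V))))) = True
    ((¬(¬H) → U) ∨ ¬((M ∧ H))) ∨ ((U ↔ (V ↔ H)) ↔ ((U ∧ ¬H) ∨ (¬U ∨ V))) = False
      (¬(¬H) → U) ∨ ¬((M ∧ H)) = False
        ¬(¬H) → U = False
          ¬(¬H) = True
            ¬H = False
        ¬((M ∧ H)) = False
          M ∧ H = True
      (U ↔ (V ↔ H)) ↔ ((U ∧ ¬H) ∨ (¬U ∨ V)) = False
        U ↔ (V ↔ H) = False
          V ↔ H = True
        (U ∧ ¬H) ∨ (¬U ∨ V) = True
          U ∧ ¬H = False
            ¬H = False
          ¬U ∨ V = True
            ¬U = True
The formula evaluates to True.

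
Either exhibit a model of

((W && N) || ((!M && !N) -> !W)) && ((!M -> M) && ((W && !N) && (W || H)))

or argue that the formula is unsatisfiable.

H = False, N = False, W = True, M = True

  (W && N) || ((!M && !N) -> !W) = True
    W && N = False
    (!M && !N) -> !W = True
      !M && !N = False
        !M = False
        !N = True
      !W = False
  (!M -> M) && ((W && !N) && (W || H)) = True
    !M -> M = True
      !M = False
    (W && !N) && (W || H) = True
      W && !N = True
        !N = True
      W || H = True
Both conjuncts True, so the formula holds.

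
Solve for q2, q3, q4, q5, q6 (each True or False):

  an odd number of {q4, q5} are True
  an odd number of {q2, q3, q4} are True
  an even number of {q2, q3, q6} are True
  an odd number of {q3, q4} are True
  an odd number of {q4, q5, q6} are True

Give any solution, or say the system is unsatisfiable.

q2=F, q3=F, q4=T, q5=F, q6=F

{q4, q5}: 1 true → odd ✓
{q2, q3, q4}: 1 true → odd ✓
{q2, q3, q6}: 0 true → even ✓
{q3, q4}: 1 true → odd ✓
{q4, q5, q6}: 1 true → odd ✓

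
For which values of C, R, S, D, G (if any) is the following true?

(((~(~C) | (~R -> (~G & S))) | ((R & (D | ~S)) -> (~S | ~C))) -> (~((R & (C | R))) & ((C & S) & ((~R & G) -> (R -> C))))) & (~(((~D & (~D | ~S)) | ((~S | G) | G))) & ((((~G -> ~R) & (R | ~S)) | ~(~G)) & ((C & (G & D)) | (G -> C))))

Case C = True: the formula simplifies to (~R & S) & (~(((~D & (~D | ~S)) | ((~S | G) | G))) & (((~G -> ~R) & (R | ~S)) | ~(~G))).
  R = True: the conjunct ~R is False.
  R = False: simplifies to S & (~(((~D & (~D | ~S)) | ((~S | G) | G))) & (~S | ~(~G))).
    S = True: simplifies to ~(((~D & ~D) | (G | G))) & ~(~G).
      G = True: the conjunct ~(((~D & ~D) | (G | G))) becomes ~(((~D & ~D) | True)) = False.
      G = False: the conjunct ~(~G) becomes ~(~False) = False.
    S = False: the conjunct S is False.
Case C = False: the conjunct ((~(~C) | (~R -> (~G & S))) | ((R & (D | ~S)) -> (~S | ~C))) -> (~((R & (C | R))) & ((C & S) & ((~R & G) -> (R -> C)))) becomes ((~R -> (~G & S)) | True) -> (~((R & R)) & False) = False.
Both cases fail — unsatisfiable.

Unsatisfiable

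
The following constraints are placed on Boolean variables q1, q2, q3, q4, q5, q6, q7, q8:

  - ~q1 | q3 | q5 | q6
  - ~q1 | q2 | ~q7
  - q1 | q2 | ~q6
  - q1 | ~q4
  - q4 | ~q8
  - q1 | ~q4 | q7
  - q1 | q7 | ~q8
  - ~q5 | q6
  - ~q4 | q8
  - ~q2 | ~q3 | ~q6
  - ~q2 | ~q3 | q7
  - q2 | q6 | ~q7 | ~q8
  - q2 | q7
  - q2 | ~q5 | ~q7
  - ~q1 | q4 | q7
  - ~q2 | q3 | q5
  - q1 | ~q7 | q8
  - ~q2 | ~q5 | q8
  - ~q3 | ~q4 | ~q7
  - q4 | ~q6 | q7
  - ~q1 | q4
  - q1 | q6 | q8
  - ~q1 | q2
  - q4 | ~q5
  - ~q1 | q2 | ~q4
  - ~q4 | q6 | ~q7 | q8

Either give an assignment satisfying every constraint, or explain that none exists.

Set q1 = True.
  then (~q1 | q4) forces q4 = True.
  then (~q1 | q2) forces q2 = True.
  then (~q4 | q8) forces q8 = True.
Set q3 = False.
  then (~q2 | q3 | q5) forces q5 = True.
  then (~q5 | q6) forces q6 = True.
Set q7 = False.
All clauses satisfied.

q1: True; q2: True; q3: False; q4: True; q5: True; q6: True; q7: False; q8: True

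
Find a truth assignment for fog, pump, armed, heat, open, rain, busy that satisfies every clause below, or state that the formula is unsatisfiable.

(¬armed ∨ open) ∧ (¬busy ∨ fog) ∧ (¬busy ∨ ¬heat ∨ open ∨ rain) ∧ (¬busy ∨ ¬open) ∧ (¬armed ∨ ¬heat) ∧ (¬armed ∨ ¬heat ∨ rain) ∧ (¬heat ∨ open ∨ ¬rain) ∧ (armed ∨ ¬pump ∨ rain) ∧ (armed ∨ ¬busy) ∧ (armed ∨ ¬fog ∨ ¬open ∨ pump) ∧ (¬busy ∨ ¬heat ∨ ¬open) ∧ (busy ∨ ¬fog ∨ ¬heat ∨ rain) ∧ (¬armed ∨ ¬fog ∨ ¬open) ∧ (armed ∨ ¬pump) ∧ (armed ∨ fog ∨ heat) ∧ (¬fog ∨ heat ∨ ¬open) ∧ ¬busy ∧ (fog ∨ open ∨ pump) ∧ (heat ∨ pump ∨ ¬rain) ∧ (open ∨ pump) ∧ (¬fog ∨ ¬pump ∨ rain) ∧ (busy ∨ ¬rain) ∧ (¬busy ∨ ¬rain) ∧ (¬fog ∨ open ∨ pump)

Unit clause (¬busy) forces busy = False.
In (busy ∨ ¬rain) only ¬rain is left, so rain = False.
Try fog = True:
  (busy ∨ ¬fog ∨ ¬heat ∨ rain) forces heat = False.
  (¬fog ∨ heat ∨ ¬open) forces open = False.
  (¬armed ∨ open) forces armed = False.
  (armed ∨ ¬pump ∨ rain) forces pump = False.
  clause (open ∨ pump) is falsified — backtrack.
So fog = False.
Set pump = True.
  then (armed ∨ ¬pump ∨ rain) forces armed = True.
  then (¬armed ∨ open) forces open = True.
  then (¬armed ∨ ¬heat) forces heat = False.
All clauses satisfied.

fog=F; pump=T; armed=T; heat=F; open=T; rain=F; busy=F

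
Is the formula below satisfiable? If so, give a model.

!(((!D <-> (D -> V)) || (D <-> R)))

V = True; D = True; R = False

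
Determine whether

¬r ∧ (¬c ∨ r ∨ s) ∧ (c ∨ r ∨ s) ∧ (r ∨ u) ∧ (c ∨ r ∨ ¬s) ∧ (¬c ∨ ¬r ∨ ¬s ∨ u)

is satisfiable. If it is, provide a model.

s = True; u = True; c = True; r = False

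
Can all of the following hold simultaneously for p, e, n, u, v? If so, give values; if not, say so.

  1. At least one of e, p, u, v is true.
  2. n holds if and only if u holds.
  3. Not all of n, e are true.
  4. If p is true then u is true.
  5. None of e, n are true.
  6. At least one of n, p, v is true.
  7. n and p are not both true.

p=F, e=F, n=F, u=F, v=T

  (1) {e, p, u, v}: 1 true — at least one ✓
  (2) n=F, u=F — same ✓
  (3) {n, e}: 0/2 true — not all ✓
  (4) p=F ⇒ u: vacuous ✓
  (5) {e, n}: 0 true — none ✓
  (6) {n, p, v}: 1 true — at least one ✓
  (7) n=F, p=F — not both ✓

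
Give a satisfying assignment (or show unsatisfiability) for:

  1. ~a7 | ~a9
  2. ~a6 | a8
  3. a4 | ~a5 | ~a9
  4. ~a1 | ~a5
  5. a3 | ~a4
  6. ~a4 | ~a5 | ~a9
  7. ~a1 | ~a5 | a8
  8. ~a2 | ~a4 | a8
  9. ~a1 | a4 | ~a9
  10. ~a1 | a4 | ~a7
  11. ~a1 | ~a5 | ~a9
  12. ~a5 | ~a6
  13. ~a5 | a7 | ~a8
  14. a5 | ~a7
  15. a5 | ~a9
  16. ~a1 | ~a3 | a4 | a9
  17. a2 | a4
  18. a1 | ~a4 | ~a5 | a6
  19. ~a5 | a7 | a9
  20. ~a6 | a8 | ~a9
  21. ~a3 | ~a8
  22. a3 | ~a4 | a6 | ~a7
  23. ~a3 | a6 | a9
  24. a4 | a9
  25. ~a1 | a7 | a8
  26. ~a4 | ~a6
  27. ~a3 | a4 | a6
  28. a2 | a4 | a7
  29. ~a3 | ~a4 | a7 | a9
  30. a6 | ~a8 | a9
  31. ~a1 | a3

Case a9 = True:
  (~a7 | ~a9) forces a7 = False.
  (a5 | ~a9) forces a5 = True.
  (a4 | ~a5 | ~a9) forces a4 = True.
  Clause (~a4 | ~a5 | ~a9) is falsified — contradiction.
Case a9 = False:
  (a4 | a9) forces a4 = True.
  (a3 | ~a4) forces a3 = True.
  (~a3 | ~a8) forces a8 = False.
  (~a6 | a8) forces a6 = False.
  Clause (~a3 | a6 | a9) is falsified — contradiction.
Both cases fail, so the formula is unsatisfiable.

Unsatisfiable — no assignment works.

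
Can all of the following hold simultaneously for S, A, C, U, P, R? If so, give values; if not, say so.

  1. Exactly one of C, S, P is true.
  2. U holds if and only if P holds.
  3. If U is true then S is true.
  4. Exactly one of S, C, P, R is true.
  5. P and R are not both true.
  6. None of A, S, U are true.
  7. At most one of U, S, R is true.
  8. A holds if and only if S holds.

S=F, A=F, C=T, U=F, P=F, R=F

  (1) {C, S, P}: 1 true — exactly one ✓
  (2) U=F, P=F — same ✓
  (3) U=F ⇒ S: vacuous ✓
  (4) {S, C, P, R}: 1 true — exactly one ✓
  (5) P=F, R=F — not both ✓
  (6) {A, S, U}: 0 true — none ✓
  (7) {U, S, R}: 0 true — at most one ✓
  (8) A=F, S=F — same ✓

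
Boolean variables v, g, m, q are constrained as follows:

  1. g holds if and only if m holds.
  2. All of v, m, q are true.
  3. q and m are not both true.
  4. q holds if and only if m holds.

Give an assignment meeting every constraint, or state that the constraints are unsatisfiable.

Case q = True:
  (2) forces v = True.
  (2) forces m = True.
  Constraint (3) is violated (q=T, m=T) — contradiction.
Case q = False:
  Constraint (2) is violated (q=F) — contradiction.
Both cases fail — unsatisfiable.

Unsatisfiable — no assignment works.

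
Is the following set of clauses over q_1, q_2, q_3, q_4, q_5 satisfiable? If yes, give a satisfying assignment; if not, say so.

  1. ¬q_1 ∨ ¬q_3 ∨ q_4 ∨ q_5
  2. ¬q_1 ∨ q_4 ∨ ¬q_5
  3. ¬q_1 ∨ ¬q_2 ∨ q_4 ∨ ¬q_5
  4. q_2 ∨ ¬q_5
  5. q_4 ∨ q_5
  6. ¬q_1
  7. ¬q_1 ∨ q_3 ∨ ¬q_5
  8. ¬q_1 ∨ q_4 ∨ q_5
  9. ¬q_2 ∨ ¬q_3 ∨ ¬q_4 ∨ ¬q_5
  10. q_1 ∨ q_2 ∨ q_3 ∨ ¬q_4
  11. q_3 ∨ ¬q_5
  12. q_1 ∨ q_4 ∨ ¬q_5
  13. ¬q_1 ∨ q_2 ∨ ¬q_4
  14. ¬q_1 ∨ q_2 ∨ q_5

q_1 = False, q_2 = True, q_3 = False, q_4 = True, q_5 = False

Unit clause (¬q_1) forces q_1 = False.
Set q_2 = True.
Set q_3 = False.
  then (q_3 ∨ ¬q_5) forces q_5 = False.
  then (q_4 ∨ q_5) forces q_4 = True.
All clauses satisfied.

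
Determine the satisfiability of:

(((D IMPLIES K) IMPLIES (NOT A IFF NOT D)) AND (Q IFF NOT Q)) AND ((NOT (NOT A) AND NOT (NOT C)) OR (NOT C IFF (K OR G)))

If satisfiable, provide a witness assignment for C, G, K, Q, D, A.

The conjunct Q IFF NOT Q is unsatisfiable on its own:
  Q=F: evaluates to False.
  Q=T: evaluates to False.
So the whole conjunction is unsatisfiable.

The formula is unsatisfiable.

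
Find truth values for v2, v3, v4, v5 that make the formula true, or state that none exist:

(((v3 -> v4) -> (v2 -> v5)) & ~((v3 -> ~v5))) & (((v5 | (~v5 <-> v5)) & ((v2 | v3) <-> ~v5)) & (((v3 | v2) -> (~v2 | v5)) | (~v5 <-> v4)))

Case v5 = True: the formula simplifies to ~(~v3) & ~((v2 | v3)).
  v3 = True: the conjunct ~((v2 | v3)) becomes ~((v2 | True)) = False.
  v3 = False: the conjunct ~(~v3) becomes ~(~False) = False.
Case v5 = False: the conjunct ~((v3 -> ~v5)) becomes ~((v3 -> True)) = False.
Both cases fail — unsatisfiable.

Unsatisfiable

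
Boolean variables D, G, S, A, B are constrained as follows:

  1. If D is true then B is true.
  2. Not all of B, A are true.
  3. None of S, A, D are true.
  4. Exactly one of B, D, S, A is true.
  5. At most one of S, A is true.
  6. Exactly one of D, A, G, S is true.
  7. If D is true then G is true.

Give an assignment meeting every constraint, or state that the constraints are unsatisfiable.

D = False; G = True; S = False; A = False; B = True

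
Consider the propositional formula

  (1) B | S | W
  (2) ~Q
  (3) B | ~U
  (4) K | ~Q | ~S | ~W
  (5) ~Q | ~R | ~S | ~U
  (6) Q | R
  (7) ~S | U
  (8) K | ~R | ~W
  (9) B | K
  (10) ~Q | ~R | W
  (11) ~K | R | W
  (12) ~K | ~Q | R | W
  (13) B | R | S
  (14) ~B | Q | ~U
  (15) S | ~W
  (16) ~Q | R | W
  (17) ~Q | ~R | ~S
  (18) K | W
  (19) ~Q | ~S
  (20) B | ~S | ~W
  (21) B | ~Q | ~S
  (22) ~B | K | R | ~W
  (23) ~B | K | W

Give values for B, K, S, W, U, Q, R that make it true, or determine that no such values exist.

B=T, K=T, S=F, W=F, U=F, Q=F, R=T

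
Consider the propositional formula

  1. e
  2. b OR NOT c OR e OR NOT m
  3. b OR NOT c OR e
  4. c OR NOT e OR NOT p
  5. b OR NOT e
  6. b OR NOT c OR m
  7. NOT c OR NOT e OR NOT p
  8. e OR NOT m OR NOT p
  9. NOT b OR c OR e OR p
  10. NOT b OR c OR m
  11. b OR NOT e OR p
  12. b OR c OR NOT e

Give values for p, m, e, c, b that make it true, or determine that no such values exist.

Unit clause (e) forces e = True.
In (b OR NOT e) only b is left, so b = True.
Set p = False.
Set m = False.
  then (NOT b OR c OR m) forces c = True.
All clauses satisfied.

p = False; m = False; e = True; c = True; b = True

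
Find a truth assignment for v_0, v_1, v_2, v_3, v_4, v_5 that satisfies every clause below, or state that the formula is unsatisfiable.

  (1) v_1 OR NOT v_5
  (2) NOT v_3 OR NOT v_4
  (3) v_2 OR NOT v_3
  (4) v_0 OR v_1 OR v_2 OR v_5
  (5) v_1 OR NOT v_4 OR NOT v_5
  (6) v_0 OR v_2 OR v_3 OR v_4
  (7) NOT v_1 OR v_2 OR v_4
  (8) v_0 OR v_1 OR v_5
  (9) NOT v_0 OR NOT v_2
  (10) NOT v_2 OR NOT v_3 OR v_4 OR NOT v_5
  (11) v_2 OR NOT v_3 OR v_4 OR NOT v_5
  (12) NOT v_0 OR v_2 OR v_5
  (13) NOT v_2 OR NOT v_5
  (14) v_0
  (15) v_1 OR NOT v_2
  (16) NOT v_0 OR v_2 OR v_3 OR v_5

Unit clause (v_0) forces v_0 = True.
In (NOT v_0 OR NOT v_2) only NOT v_2 is left, so v_2 = False.
In (NOT v_0 OR v_2 OR v_5) only v_5 is left, so v_5 = True.
In (v_1 OR NOT v_5) only v_1 is left, so v_1 = True.
In (v_2 OR NOT v_3) only NOT v_3 is left, so v_3 = False.
In (NOT v_1 OR v_2 OR v_4) only v_4 is left, so v_4 = True.
All clauses satisfied.

v_0 = True, v_1 = True, v_2 = False, v_3 = False, v_4 = True, v_5 = True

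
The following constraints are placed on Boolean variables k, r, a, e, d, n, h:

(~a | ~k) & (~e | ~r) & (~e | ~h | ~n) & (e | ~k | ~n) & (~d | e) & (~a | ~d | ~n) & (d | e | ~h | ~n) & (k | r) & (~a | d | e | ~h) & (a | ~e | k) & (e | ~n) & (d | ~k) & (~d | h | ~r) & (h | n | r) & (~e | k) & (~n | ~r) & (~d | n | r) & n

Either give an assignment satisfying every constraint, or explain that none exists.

k=T; r=F; a=F; e=T; d=T; n=T; h=F

Unit clause (n) forces n = True.
In (e | ~n) only e is left, so e = True.
In (~e | k) only k is left, so k = True.
In (~n | ~r) only ~r is left, so r = False.
In (~a | ~k) only ~a is left, so a = False.
In (~e | ~h | ~n) only ~h is left, so h = False.
In (d | ~k) only d is left, so d = True.
All clauses satisfied.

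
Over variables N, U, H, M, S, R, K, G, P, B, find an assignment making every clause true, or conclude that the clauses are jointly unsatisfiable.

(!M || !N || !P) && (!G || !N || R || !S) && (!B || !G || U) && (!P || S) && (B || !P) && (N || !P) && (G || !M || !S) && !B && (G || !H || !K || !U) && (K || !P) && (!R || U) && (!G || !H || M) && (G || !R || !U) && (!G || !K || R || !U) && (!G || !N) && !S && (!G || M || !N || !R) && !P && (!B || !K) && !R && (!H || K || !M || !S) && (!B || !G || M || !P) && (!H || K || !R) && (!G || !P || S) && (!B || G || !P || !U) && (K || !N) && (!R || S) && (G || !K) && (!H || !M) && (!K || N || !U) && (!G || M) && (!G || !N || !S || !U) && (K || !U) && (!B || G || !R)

N = False, U = False, H = False, M = False, S = False, R = False, K = False, G = False, P = False, B = False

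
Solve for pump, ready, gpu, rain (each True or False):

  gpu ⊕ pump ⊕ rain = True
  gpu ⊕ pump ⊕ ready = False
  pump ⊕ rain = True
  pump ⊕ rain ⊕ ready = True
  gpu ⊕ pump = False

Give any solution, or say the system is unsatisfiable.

pump=F; ready=F; gpu=F; rain=T

gpu ⊕ pump ⊕ rain = F ⊕ F ⊕ T = True ✓
gpu ⊕ pump ⊕ ready = F ⊕ F ⊕ F = False ✓
pump ⊕ rain = F ⊕ T = True ✓
pump ⊕ rain ⊕ ready = F ⊕ T ⊕ F = True ✓
gpu ⊕ pump = F ⊕ F = False ✓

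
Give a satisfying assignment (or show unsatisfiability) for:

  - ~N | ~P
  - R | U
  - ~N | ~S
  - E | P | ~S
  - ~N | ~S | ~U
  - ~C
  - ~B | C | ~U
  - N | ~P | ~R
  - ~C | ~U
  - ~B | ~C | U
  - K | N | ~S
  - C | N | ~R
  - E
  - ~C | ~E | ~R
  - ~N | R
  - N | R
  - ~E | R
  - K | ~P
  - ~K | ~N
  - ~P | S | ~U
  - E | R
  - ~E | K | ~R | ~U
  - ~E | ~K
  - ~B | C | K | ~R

K: False, S: False, N: True, U: False, P: False, R: True, B: False, C: False, E: True

Unit clause (~C) forces C = False.
Unit clause (E) forces E = True.
In (~E | R) only R is left, so R = True.
In (~E | ~K) only ~K is left, so K = False.
In (~B | C | K | ~R) only ~B is left, so B = False.
In (C | N | ~R) only N is left, so N = True.
In (K | ~P) only ~P is left, so P = False.
In (~E | K | ~R | ~U) only ~U is left, so U = False.
In (~N | ~S) only ~S is left, so S = False.
All clauses satisfied.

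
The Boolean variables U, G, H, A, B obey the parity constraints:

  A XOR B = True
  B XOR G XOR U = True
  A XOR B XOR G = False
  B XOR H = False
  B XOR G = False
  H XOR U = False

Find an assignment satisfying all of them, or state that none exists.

U = True, G = True, H = True, A = False, B = True

A XOR B = F XOR T = True ✓
B XOR G XOR U = T XOR T XOR T = True ✓
A XOR B XOR G = F XOR T XOR T = False ✓
B XOR H = T XOR T = False ✓
B XOR G = T XOR T = False ✓
H XOR U = T XOR T = False ✓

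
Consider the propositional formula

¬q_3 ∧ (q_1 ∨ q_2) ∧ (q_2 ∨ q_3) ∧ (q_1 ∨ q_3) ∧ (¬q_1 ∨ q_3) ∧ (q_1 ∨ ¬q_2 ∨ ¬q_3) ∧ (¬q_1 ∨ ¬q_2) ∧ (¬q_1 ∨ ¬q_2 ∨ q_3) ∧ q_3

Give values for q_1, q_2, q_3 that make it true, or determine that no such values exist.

Case q_3 = True:
  Clause (¬q_3) is falsified — contradiction.
Case q_3 = False:
  Clause (q_3) is falsified — contradiction.
Both cases fail, so the formula is unsatisfiable.

The formula is unsatisfiable.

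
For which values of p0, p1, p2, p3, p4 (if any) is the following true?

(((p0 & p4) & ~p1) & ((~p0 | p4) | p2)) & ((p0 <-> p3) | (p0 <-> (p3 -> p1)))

p0: True, p1: False, p2: True, p3: False, p4: True

  ((p0 & p4) & ~p1) & ((~p0 | p4) | p2) = True
    (p0 & p4) & ~p1 = True
      p0 & p4 = True
      ~p1 = True
    (~p0 | p4) | p2 = True
      ~p0 | p4 = True
        ~p0 = False
  (p0 <-> p3) | (p0 <-> (p3 -> p1)) = True
    p0 <-> p3 = False
    p0 <-> (p3 -> p1) = True
      p3 -> p1 = True
Both conjuncts True, so the formula holds.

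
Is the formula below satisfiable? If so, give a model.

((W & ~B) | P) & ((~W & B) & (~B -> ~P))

W = False, P = True, B = True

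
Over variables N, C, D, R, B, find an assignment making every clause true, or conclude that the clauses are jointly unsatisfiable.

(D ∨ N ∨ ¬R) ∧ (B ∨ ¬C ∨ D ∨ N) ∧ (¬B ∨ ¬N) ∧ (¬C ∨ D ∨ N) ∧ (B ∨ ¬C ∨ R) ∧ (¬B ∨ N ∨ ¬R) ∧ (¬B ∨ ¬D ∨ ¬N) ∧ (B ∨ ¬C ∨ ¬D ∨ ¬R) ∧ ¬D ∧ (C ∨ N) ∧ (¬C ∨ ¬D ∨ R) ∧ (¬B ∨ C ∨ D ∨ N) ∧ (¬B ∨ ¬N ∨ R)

N=T, C=F, D=F, R=T, B=F

Unit clause (¬D) forces D = False.
Try N = False:
  (D ∨ N ∨ ¬R) forces R = False.
  (¬C ∨ D ∨ N) forces C = False.
  clause (C ∨ N) is falsified — backtrack.
So N = True.
  then (¬B ∨ ¬N) forces B = False.
Set C = False.
Set R = True.
All clauses satisfied.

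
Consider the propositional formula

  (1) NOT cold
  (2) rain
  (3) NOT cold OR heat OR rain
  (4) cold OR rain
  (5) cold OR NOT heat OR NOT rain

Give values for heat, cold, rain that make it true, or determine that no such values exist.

heat=F, cold=F, rain=T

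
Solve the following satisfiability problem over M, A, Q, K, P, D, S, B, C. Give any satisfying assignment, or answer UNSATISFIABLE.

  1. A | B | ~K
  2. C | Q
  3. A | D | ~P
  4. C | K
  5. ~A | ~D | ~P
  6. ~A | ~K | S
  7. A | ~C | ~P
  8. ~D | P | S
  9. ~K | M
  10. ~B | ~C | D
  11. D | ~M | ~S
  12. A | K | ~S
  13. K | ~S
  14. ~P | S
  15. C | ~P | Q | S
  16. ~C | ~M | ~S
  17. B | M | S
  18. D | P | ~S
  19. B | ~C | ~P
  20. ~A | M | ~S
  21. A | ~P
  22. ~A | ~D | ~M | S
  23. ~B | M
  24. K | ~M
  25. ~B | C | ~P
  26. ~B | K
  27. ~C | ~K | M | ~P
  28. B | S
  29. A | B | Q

M = True; A = True; Q = True; K = True; P = False; D = True; S = True; B = False; C = False

Set M = True.
  then (K | ~M) forces K = True.
Set A = True.
  then (~A | ~K | S) forces S = True.
  then (D | ~M | ~S) forces D = True.
  then (~C | ~M | ~S) forces C = False.
  then (C | Q) forces Q = True.
  then (~A | ~D | ~P) forces P = False.
Set B = False.
All clauses satisfied.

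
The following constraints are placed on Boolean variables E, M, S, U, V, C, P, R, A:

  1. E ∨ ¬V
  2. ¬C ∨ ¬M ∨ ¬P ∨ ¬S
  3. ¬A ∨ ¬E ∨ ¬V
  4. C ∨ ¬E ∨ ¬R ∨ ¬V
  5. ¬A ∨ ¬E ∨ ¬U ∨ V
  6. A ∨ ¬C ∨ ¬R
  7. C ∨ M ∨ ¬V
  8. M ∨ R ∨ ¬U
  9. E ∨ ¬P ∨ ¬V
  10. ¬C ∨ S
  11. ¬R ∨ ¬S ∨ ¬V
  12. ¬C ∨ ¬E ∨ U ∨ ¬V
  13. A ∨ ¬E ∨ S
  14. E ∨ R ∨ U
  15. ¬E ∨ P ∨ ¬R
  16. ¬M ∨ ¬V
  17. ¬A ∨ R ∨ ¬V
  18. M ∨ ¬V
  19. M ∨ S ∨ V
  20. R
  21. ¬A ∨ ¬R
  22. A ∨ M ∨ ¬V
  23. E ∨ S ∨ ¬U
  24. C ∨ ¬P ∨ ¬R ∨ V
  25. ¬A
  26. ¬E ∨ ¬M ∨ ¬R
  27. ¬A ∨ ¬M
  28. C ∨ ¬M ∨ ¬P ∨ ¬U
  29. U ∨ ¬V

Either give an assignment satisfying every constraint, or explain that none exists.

E = False; M = True; S = True; U = True; V = False; C = False; P = False; R = True; A = False

Unit clause (R) forces R = True.
In (¬A ∨ ¬R) only ¬A is left, so A = False.
In (A ∨ ¬C ∨ ¬R) only ¬C is left, so C = False.
Try E = True:
  (C ∨ ¬E ∨ ¬R ∨ ¬V) forces V = False.
  (A ∨ ¬E ∨ S) forces S = True.
  (¬E ∨ P ∨ ¬R) forces P = True.
  clause (C ∨ ¬P ∨ ¬R ∨ V) is falsified — backtrack.
So E = False.
  then (E ∨ ¬V) forces V = False.
  then (C ∨ ¬P ∨ ¬R ∨ V) forces P = False.
Set M = True.
Set S = True.
Set U = True.
All clauses satisfied.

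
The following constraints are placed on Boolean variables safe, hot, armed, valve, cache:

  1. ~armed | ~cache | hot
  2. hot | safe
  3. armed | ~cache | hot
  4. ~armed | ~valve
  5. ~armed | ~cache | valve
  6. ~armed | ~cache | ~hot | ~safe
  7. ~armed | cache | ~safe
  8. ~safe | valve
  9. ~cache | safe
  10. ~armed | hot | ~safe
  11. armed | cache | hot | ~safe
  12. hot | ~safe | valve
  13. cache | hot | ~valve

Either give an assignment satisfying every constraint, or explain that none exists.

safe: False, hot: True, armed: False, valve: False, cache: False

Set safe = False.
  then (hot | safe) forces hot = True.
  then (~cache | safe) forces cache = False.
Set armed = False.
Set valve = False.
All clauses satisfied.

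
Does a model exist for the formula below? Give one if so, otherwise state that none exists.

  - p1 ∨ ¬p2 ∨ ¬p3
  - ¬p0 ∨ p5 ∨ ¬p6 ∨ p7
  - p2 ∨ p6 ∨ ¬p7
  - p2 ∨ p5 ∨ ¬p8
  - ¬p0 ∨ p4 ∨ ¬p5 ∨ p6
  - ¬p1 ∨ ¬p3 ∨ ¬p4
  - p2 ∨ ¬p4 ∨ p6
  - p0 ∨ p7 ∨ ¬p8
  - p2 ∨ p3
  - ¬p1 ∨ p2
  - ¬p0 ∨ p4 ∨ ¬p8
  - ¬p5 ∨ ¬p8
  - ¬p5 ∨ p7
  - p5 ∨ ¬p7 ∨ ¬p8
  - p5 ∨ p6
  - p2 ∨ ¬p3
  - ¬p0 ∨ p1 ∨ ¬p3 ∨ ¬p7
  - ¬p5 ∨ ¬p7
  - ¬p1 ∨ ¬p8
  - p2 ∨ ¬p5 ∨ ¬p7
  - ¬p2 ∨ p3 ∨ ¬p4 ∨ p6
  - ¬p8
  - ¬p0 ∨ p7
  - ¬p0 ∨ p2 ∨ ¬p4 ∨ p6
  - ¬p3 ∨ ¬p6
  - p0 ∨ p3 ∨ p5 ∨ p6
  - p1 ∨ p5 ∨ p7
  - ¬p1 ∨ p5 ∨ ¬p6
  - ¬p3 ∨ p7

p0 = True, p1 = False, p2 = True, p3 = False, p4 = True, p5 = False, p6 = True, p7 = True, p8 = False

Unit clause (¬p8) forces p8 = False.
Set p0 = True.
  then (¬p0 ∨ p7) forces p7 = True.
  then (¬p5 ∨ ¬p7) forces p5 = False.
  then (p5 ∨ p6) forces p6 = True.
  then (¬p3 ∨ ¬p6) forces p3 = False.
  then (¬p1 ∨ p5 ∨ ¬p6) forces p1 = False.
  then (p2 ∨ p3) forces p2 = True.
Set p4 = True.
All clauses satisfied.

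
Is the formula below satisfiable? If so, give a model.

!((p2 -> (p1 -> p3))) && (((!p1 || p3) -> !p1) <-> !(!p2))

p1 = True, p2 = True, p3 = False

  !((p2 -> (p1 -> p3))) = True
    p2 -> (p1 -> p3) = False
      p1 -> p3 = False
  ((!p1 || p3) -> !p1) <-> !(!p2) = True
    (!p1 || p3) -> !p1 = True
      !p1 || p3 = False
        !p1 = False
      !p1 = False
    !(!p2) = True
      !p2 = False
Both conjuncts True, so the formula holds.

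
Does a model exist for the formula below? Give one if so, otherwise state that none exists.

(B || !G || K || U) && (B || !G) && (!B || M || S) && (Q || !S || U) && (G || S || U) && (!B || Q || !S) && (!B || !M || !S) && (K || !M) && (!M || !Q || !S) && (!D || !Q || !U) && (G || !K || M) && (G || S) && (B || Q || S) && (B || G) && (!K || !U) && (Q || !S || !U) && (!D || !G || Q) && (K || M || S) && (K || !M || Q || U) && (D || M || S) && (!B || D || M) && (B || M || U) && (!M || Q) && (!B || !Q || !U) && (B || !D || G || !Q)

Set Q = True.
Set D = True.
  then (!D || !Q || !U) forces U = False.
Set K = False.
  then (K || !M) forces M = False.
  then (K || M || S) forces S = True.
  then (B || M || U) forces B = True.
Set G = True.
All clauses satisfied.

Q = True, D = True, K = False, U = False, G = True, M = False, B = True, S = True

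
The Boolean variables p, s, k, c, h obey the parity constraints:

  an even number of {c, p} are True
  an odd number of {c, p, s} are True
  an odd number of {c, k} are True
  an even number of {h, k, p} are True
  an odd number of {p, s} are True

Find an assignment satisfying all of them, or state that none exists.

p=F; s=T; k=T; c=F; h=T

{c, p}: 0 true → even ✓
{c, p, s}: 1 true → odd ✓
{c, k}: 1 true → odd ✓
{h, k, p}: 2 true → even ✓
{p, s}: 1 true → odd ✓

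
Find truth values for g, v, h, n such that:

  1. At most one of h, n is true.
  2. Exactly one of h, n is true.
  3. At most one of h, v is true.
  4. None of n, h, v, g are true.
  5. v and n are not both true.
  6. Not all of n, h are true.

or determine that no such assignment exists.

Case h = True:
  Constraint (4) is violated (h=T) — contradiction.
Case h = False:
  (2) with h=F forces n = True.
  Constraint (4) is violated (n=T) — contradiction.
Both cases fail — unsatisfiable.

Unsatisfiable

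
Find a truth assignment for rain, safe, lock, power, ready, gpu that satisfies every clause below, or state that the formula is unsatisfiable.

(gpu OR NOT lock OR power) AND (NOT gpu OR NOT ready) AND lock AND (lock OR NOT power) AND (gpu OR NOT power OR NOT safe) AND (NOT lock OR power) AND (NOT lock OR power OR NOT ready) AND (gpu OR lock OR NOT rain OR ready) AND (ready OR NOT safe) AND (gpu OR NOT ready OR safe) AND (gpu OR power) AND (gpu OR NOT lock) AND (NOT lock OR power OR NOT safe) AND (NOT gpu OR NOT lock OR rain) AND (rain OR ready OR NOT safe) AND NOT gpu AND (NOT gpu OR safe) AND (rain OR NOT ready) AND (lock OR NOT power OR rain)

Case gpu = True:
  Clause (NOT gpu) is falsified — contradiction.
Case gpu = False:
  (lock) forces lock = True.
  Clause (gpu OR NOT lock) is falsified — contradiction.
Both cases fail, so the formula is unsatisfiable.

Unsatisfiable — no assignment works.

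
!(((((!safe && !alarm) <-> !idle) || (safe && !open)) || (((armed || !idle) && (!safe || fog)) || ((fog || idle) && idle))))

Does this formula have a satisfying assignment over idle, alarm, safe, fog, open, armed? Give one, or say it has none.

idle: False, alarm: True, safe: True, fog: False, open: True, armed: False

  !(((((!safe && !alarm) <-> !idle) || (safe && !open)) || (((armed || !idle) && (!safe || fog)) || ((fog || idle) && idle)))) = True
    (((!safe && !alarm) <-> !idle) || (safe && !open)) || (((armed || !idle) && (!safe || fog)) || ((fog || idle) && idle)) = False
      ((!safe && !alarm) <-> !idle) || (safe && !open) = False
        (!safe && !alarm) <-> !idle = False
          !safe && !alarm = False
            !safe = False
            !alarm = False
          !idle = True
        safe && !open = False
          !open = False
      ((armed || !idle) && (!safe || fog)) || ((fog || idle) && idle) = False
        (armed || !idle) && (!safe || fog) = False
          armed || !idle = True
            !idle = True
          !safe || fog = False
            !safe = False
        (fog || idle) && idle = False
          fog || idle = False
The formula evaluates to True.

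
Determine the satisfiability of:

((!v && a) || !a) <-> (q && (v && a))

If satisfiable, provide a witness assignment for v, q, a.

v=T; q=F; a=T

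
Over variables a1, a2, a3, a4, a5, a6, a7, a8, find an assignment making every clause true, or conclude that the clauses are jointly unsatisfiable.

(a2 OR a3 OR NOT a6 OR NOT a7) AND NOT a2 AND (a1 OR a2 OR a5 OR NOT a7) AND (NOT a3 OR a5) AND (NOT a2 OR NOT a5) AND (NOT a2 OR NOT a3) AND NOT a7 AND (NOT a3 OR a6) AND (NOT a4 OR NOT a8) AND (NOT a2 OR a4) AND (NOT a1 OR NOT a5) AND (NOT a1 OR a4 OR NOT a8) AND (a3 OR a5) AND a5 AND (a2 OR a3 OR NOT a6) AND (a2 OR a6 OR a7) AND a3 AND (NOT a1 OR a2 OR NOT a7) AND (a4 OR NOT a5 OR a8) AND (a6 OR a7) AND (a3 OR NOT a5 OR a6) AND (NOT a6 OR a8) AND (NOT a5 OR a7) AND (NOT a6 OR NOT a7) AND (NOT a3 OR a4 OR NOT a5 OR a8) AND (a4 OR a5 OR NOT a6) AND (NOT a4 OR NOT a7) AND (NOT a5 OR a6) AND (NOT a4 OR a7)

Unsatisfiable — no assignment works.

Case a2 = True:
  Clause (NOT a2) is falsified — contradiction.
Case a2 = False:
  (NOT a7) forces a7 = False.
  (a5) forces a5 = True.
  Clause (NOT a5 OR a7) is falsified — contradiction.
Both cases fail, so the formula is unsatisfiable.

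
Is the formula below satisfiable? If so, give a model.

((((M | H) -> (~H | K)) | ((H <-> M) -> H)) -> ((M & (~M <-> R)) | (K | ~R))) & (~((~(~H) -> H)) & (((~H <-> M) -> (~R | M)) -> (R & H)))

The conjunct ~((~(~H) -> H)) is unsatisfiable on its own:
  H=F: evaluates to False.
  H=T: evaluates to False.
So the whole conjunction is unsatisfiable.

UNSATISFIABLE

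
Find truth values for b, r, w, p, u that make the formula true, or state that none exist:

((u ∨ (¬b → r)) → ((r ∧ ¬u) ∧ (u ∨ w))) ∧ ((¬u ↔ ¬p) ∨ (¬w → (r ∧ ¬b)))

b = True, r = True, w = True, p = False, u = False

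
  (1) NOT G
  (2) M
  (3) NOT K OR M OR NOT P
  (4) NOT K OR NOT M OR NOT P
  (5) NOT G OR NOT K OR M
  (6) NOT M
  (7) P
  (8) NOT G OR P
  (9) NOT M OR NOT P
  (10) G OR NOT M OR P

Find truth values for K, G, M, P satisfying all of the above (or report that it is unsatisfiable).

Unsatisfiable — no assignment works.

Case M = True:
  Clause (NOT M) is falsified — contradiction.
Case M = False:
  Clause (M) is falsified — contradiction.
Both cases fail, so the formula is unsatisfiable.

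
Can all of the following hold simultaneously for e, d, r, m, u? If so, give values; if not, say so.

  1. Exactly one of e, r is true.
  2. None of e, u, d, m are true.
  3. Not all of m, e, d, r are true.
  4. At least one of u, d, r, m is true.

e = False, d = False, r = True, m = False, u = False

  (1) {e, r}: 1 true — exactly one ✓
  (2) {e, u, d, m}: 0 true — none ✓
  (3) {m, e, d, r}: 1/4 true — not all ✓
  (4) {u, d, r, m}: 1 true — at least one ✓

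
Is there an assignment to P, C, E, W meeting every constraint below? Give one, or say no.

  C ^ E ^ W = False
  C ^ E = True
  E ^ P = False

P=F; C=T; E=F; W=T

C ^ E ^ W = T ^ F ^ T = False ✓
C ^ E = T ^ F = True ✓
E ^ P = F ^ F = False ✓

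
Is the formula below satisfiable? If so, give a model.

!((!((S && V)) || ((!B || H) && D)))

B = False; S = True; H = False; D = False; V = True

  !((!((S && V)) || ((!B || H) && D))) = True
    !((S && V)) || ((!B || H) && D) = False
      !((S && V)) = False
        S && V = True
      (!B || H) && D = False
        !B || H = True
          !B = True
The formula evaluates to True.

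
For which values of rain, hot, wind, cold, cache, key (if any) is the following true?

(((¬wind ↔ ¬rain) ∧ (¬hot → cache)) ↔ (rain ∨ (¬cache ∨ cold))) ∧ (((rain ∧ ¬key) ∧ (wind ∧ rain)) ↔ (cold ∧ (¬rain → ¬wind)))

rain=T, hot=T, wind=T, cold=T, cache=T, key=F

  ((¬wind ↔ ¬rain) ∧ (¬hot → cache)) ↔ (rain ∨ (¬cache ∨ cold)) = True
    (¬wind ↔ ¬rain) ∧ (¬hot → cache) = True
      ¬wind ↔ ¬rain = True
        ¬wind = False
        ¬rain = False
      ¬hot → cache = True
        ¬hot = False
    rain ∨ (¬cache ∨ cold) = True
      ¬cache ∨ cold = True
        ¬cache = False
  ((rain ∧ ¬key) ∧ (wind ∧ rain)) ↔ (cold ∧ (¬rain → ¬wind)) = True
    (rain ∧ ¬key) ∧ (wind ∧ rain) = True
      rain ∧ ¬key = True
        ¬key = True
      wind ∧ rain = True
    cold ∧ (¬rain → ¬wind) = True
      ¬rain → ¬wind = True
        ¬rain = False
        ¬wind = False
Both conjuncts True, so the formula holds.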